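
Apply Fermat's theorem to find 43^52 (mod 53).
By Fermat's Little Theorem, 43^{52} ≡ 1 (mod 53) since 53 is prime and gcd(43, 53) = 1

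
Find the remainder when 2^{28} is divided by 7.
By Fermat: 2^{6} ≡ 1 (mod 7). 28 = 4×6 + 4. So 2^{28} ≡ 2^{4} ≡ 2 (mod 7)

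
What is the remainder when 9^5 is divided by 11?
5 = 4 + 1 (binary 101). Repeated squaring mod 11: 9^1 ≡ 9; 9^2 ≡ 9² = 81 ≡ 4; 9^4 ≡ 4² = 16 ≡ 5. Multiply: 9^5 = 9^4 × 9^1 ≡ 5 × 9 (mod 11): 5 × 9 = 45 ≡ 1. So 9^5 ≡ 1 (mod 11).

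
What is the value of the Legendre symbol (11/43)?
(11/43) = 11^{21} mod 43 = 1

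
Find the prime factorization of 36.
2^2 × 3^2

Divide by primes starting from smallest:
36 ÷ 2 = 18
18 ÷ 2 = 9
9 ÷ 3 = 3
3 ÷ 3 = 1

36 = 2^2 × 3^2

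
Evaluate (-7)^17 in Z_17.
Using Fermat: (-7)^{16} ≡ 1 (mod 17). 17 ≡ 1 (mod 16). So (-7)^{17} ≡ (-7)^{1} ≡ 10 (mod 17)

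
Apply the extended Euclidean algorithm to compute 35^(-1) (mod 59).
Extended GCD: 35(27) + 59(-16) = 1. So 35^(-1) ≡ 27 ≡ 27 (mod 59). Verify: 35 × 27 = 945 ≡ 1 (mod 59)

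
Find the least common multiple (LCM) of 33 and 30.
330

First find GCD(33, 30) using the Euclidean algorithm:
33 = 1 × 30 + 3
30 = 10 × 3 + 0
GCD(33, 30) = 3

LCM formula: LCM(a, b) = (a × b) / GCD(a, b)
LCM(33, 30) = (33 × 30) / 3
LCM(33, 30) = 990 / 3
LCM(33, 30) = 330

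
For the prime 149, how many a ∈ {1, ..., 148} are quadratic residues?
For prime 149, there are (p-1)/2 = (149-1)/2 = 74 quadratic residues (excluding 0).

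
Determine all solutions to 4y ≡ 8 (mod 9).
2

Since gcd(4, 9) = 1 divides 8, a solution exists.
Multiply both sides by the inverse of 4 mod 9:
  4^(-1) mod 9 = 7
  x ≡ 7 × 8 ≡ 56 ≡ 2 (mod 9)
Verification: 4 × 2 = 8 = 0 × 9 + 8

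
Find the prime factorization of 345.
3 × 5 × 23

Divide by primes starting from smallest:
345 ÷ 3 = 115
115 ÷ 5 = 23
23 ÷ 23 = 1

345 = 3 × 5 × 23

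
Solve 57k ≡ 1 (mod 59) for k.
57^(-1) ≡ 29 (mod 59). Verification: 57 × 29 = 1653 ≡ 1 (mod 59)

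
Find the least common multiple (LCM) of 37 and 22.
814

First find GCD(37, 22) using the Euclidean algorithm:
37 = 1 × 22 + 15
22 = 1 × 15 + 7
15 = 2 × 7 + 1
7 = 7 × 1 + 0
GCD(37, 22) = 1

LCM formula: LCM(a, b) = (a × b) / GCD(a, b)
LCM(37, 22) = (37 × 22) / 1
LCM(37, 22) = 814 / 1
LCM(37, 22) = 814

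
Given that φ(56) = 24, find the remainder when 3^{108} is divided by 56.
By Euler: 3^{24} ≡ 1 (mod 56) since gcd(3, 56) = 1. 108 = 4×24 + 12. So 3^{108} ≡ 3^{12} ≡ 1 (mod 56)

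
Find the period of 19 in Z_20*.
Powers of 19 mod 20: 19^1≡19, 19^2≡1. Order = 2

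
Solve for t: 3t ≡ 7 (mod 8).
5

Since gcd(3, 8) = 1 divides 7, a solution exists.
Multiply both sides by the inverse of 3 mod 8:
  3^(-1) mod 8 = 3
  x ≡ 3 × 7 ≡ 21 ≡ 5 (mod 8)
Verification: 3 × 5 = 15 = 1 × 8 + 7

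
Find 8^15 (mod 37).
Using repeated squaring. 15 = 8 + 4 + 2 + 1 (binary 1111). Repeated squaring mod 37: 8^1 ≡ 8; 8^2 ≡ 8² = 64 ≡ 27; 8^4 ≡ 27² = 729 ≡ 26; 8^8 ≡ 26² = 676 ≡ 10. Multiply: 8^15 = 8^8 × 8^4 × 8^2 × 8^1 ≡ 10 × 26 × 27 × 8 (mod 37): 10 × 26 = 260 ≡ 1; 1 × 27 = 27 ≡ 27; 27 × 8 = 216 ≡ 31. So 8^15 ≡ 31 (mod 37).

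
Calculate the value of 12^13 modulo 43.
Using repeated squaring. 13 = 8 + 4 + 1 (binary 1101). Repeated squaring mod 43: 12^1 ≡ 12; 12^2 ≡ 12² = 144 ≡ 15; 12^4 ≡ 15² = 225 ≡ 10; 12^8 ≡ 10² = 100 ≡ 14. Multiply: 12^13 = 12^8 × 12^4 × 12^1 ≡ 14 × 10 × 12 (mod 43): 14 × 10 = 140 ≡ 11; 11 × 12 = 132 ≡ 3. So 12^13 ≡ 3 (mod 43).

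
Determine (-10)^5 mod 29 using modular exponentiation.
(-10) ≡ 19 (mod 29). 5 = 4 + 1 (binary 101). Repeated squaring mod 29: 19^1 ≡ 19; 19^2 ≡ 19² = 361 ≡ 13; 19^4 ≡ 13² = 169 ≡ 24. Multiply: (-10)^5 ≡ 19^4 × 19^1 ≡ 24 × 19 (mod 29): 24 × 19 = 456 ≡ 21. So (-10)^5 ≡ 21 (mod 29).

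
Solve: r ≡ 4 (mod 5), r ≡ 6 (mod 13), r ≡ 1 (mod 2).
M = 5 × 13 × 2 = 130. M₁ = 26, y₁ ≡ 1 (mod 5). M₂ = 10, y₂ ≡ 4 (mod 13). M₃ = 65, y₃ ≡ 1 (mod 2). r = 4×26×1 + 6×10×4 + 1×65×1 ≡ 19 (mod 130)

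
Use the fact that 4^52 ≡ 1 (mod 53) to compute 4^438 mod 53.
By Fermat: 4^{52} ≡ 1 (mod 53). 438 ≡ 22 (mod 52). So 4^{438} ≡ 4^{22} ≡ 47 (mod 53)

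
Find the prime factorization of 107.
107

Divide by primes starting from smallest:
107 ÷ 107 = 1

107 = 107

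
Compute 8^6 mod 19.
6 = 4 + 2 (binary 110). Repeated squaring mod 19: 8^1 ≡ 8; 8^2 ≡ 8² = 64 ≡ 7; 8^4 ≡ 7² = 49 ≡ 11. Multiply: 8^6 = 8^4 × 8^2 ≡ 11 × 7 (mod 19): 11 × 7 = 77 ≡ 1. So 8^6 ≡ 1 (mod 19).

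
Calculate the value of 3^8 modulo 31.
8 = 8 (binary 1000). Repeated squaring mod 31: 3^1 ≡ 3; 3^2 ≡ 3² = 9 ≡ 9; 3^4 ≡ 9² = 81 ≡ 19; 3^8 ≡ 19² = 361 ≡ 20. So 3^8 ≡ 20 (mod 31).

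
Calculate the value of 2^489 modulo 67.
Using Fermat: 2^{66} ≡ 1 (mod 67). 489 ≡ 27 (mod 66). So 2^{489} ≡ 2^{27} ≡ 45 (mod 67)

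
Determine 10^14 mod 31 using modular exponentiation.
Using repeated squaring. 14 = 8 + 4 + 2 (binary 1110). Repeated squaring mod 31: 10^1 ≡ 10; 10^2 ≡ 10² = 100 ≡ 7; 10^4 ≡ 7² = 49 ≡ 18; 10^8 ≡ 18² = 324 ≡ 14. Multiply: 10^14 = 10^8 × 10^4 × 10^2 ≡ 14 × 18 × 7 (mod 31): 14 × 18 = 252 ≡ 4; 4 × 7 = 28 ≡ 28. So 10^14 ≡ 28 (mod 31).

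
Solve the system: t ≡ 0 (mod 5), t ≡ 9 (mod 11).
M = 5 × 11 = 55. M₁ = 11, y₁ ≡ 1 (mod 5). M₂ = 5, y₂ ≡ 9 (mod 11). t = 0×11×1 + 9×5×9 ≡ 20 (mod 55)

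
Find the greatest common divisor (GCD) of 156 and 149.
1

Using the Euclidean algorithm:
156 = 1 × 149 + 7
149 = 21 × 7 + 2
7 = 3 × 2 + 1
2 = 2 × 1 + 0

GCD(156, 149) = 1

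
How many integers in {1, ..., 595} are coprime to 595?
384

Prime factorization: 595 = 5 × 7 × 17
Using the formula φ(n) = n × Π(1 - 1/p) for each prime factor p:
φ(595) = 595 × (1 - 1/5) × (1 - 1/7) × (1 - 1/17)
φ(595) = 384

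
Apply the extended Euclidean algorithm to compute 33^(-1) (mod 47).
Extended GCD: 33(10) + 47(-7) = 1. So 33^(-1) ≡ 10 ≡ 10 (mod 47). Verify: 33 × 10 = 330 ≡ 1 (mod 47)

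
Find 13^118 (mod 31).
Using Fermat: 13^{30} ≡ 1 (mod 31). 118 ≡ 28 (mod 30). So 13^{118} ≡ 13^{28} ≡ 20 (mod 31)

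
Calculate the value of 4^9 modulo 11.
9 = 8 + 1 (binary 1001). Repeated squaring mod 11: 4^1 ≡ 4; 4^2 ≡ 4² = 16 ≡ 5; 4^4 ≡ 5² = 25 ≡ 3; 4^8 ≡ 3² = 9 ≡ 9. Multiply: 4^9 = 4^8 × 4^1 ≡ 9 × 4 (mod 11): 9 × 4 = 36 ≡ 3. So 4^9 ≡ 3 (mod 11).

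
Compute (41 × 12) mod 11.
8

(41 × 12) = 492
492 mod 11 = 8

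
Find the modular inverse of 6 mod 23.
6^(-1) ≡ 4 (mod 23). Verification: 6 × 4 = 24 ≡ 1 (mod 23)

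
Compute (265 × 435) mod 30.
15

(265 × 435) = 115275
115275 mod 30 = 15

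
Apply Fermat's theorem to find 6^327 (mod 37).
By Fermat: 6^{36} ≡ 1 (mod 37). 327 ≡ 3 (mod 36). So 6^{327} ≡ 6^{3} ≡ 31 (mod 37)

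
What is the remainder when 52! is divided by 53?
By Wilson's theorem, (52)! ≡ -1 ≡ 52 (mod 53)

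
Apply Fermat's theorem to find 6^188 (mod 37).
By Fermat: 6^{36} ≡ 1 (mod 37). 188 = 5×36 + 8. So 6^{188} ≡ 6^{8} ≡ 1 (mod 37)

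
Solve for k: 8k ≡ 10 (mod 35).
10

Since gcd(8, 35) = 1 divides 10, a solution exists.
Multiply both sides by the inverse of 8 mod 35:
  8^(-1) mod 35 = 22
  x ≡ 22 × 10 ≡ 220 ≡ 10 (mod 35)
Verification: 8 × 10 = 80 = 2 × 35 + 10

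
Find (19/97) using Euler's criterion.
(19/97) = 19^{48} mod 97 = -1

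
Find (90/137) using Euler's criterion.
(90/137) = 90^{68} mod 137 = -1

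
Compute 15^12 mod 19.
Using repeated squaring. 12 = 8 + 4 (binary 1100). Repeated squaring mod 19: 15^1 ≡ 15; 15^2 ≡ 15² = 225 ≡ 16; 15^4 ≡ 16² = 256 ≡ 9; 15^8 ≡ 9² = 81 ≡ 5. Multiply: 15^12 = 15^8 × 15^4 ≡ 5 × 9 (mod 19): 5 × 9 = 45 ≡ 7. So 15^12 ≡ 7 (mod 19).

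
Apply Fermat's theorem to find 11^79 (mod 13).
By Fermat: 11^{12} ≡ 1 (mod 13). 79 = 6×12 + 7. So 11^{79} ≡ 11^{7} ≡ 2 (mod 13)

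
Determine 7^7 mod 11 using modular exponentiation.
7 = 4 + 2 + 1 (binary 111). Repeated squaring mod 11: 7^1 ≡ 7; 7^2 ≡ 7² = 49 ≡ 5; 7^4 ≡ 5² = 25 ≡ 3. Multiply: 7^7 = 7^4 × 7^2 × 7^1 ≡ 3 × 5 × 7 (mod 11): 3 × 5 = 15 ≡ 4; 4 × 7 = 28 ≡ 6. So 7^7 ≡ 6 (mod 11).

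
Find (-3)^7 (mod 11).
(-3) ≡ 8 (mod 11). 7 = 4 + 2 + 1 (binary 111). Repeated squaring mod 11: 8^1 ≡ 8; 8^2 ≡ 8² = 64 ≡ 9; 8^4 ≡ 9² = 81 ≡ 4. Multiply: (-3)^7 ≡ 8^4 × 8^2 × 8^1 ≡ 4 × 9 × 8 (mod 11): 4 × 9 = 36 ≡ 3; 3 × 8 = 24 ≡ 2. So (-3)^7 ≡ 2 (mod 11).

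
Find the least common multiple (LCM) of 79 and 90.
7110

First find GCD(79, 90) using the Euclidean algorithm:
79 = 0 × 90 + 79
90 = 1 × 79 + 11
79 = 7 × 11 + 2
11 = 5 × 2 + 1
2 = 2 × 1 + 0
GCD(79, 90) = 1

LCM formula: LCM(a, b) = (a × b) / GCD(a, b)
LCM(79, 90) = (79 × 90) / 1
LCM(79, 90) = 7110 / 1
LCM(79, 90) = 7110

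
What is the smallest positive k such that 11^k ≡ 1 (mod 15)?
Powers of 11 mod 15: 11^1≡11, 11^2≡1. Order = 2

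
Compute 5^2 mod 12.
2 = 2 (binary 10). Repeated squaring mod 12: 5^1 ≡ 5; 5^2 ≡ 5² = 25 ≡ 1. So 5^2 ≡ 1 (mod 12).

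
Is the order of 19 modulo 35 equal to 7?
No, the actual order is 6, not 7.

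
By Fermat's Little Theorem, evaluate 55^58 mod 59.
By Fermat's Little Theorem, 55^{58} ≡ 1 (mod 59) since 59 is prime and gcd(55, 59) = 1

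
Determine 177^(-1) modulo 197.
177^(-1) ≡ 128 (mod 197). Verification: 177 × 128 = 22656 ≡ 1 (mod 197)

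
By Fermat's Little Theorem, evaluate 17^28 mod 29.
By Fermat's Little Theorem, 17^{28} ≡ 1 (mod 29) since 29 is prime and gcd(17, 29) = 1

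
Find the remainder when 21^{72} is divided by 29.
By Fermat: 21^{28} ≡ 1 (mod 29). 72 = 2×28 + 16. So 21^{72} ≡ 21^{16} ≡ 23 (mod 29)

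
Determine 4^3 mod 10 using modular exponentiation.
3 = 2 + 1 (binary 11). Repeated squaring mod 10: 4^1 ≡ 4; 4^2 ≡ 4² = 16 ≡ 6. Multiply: 4^3 = 4^2 × 4^1 ≡ 6 × 4 (mod 10): 6 × 4 = 24 ≡ 4. So 4^3 ≡ 4 (mod 10).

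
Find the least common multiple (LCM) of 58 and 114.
3306

First find GCD(58, 114) using the Euclidean algorithm:
58 = 0 × 114 + 58
114 = 1 × 58 + 56
58 = 1 × 56 + 2
56 = 28 × 2 + 0
GCD(58, 114) = 2

LCM formula: LCM(a, b) = (a × b) / GCD(a, b)
LCM(58, 114) = (58 × 114) / 2
LCM(58, 114) = 6612 / 2
LCM(58, 114) = 3306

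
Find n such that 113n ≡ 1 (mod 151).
113^(-1) ≡ 147 (mod 151). Verification: 113 × 147 = 16611 ≡ 1 (mod 151)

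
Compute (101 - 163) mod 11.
4

(101 - 163) = -62
-62 mod 11 = 4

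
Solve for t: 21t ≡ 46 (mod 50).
26

Since gcd(21, 50) = 1 divides 46, a solution exists.
Multiply both sides by the inverse of 21 mod 50:
  21^(-1) mod 50 = 31
  x ≡ 31 × 46 ≡ 1426 ≡ 26 (mod 50)
Verification: 21 × 26 = 546 = 10 × 50 + 46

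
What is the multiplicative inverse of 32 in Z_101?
32^(-1) ≡ 60 (mod 101). Verification: 32 × 60 = 1920 ≡ 1 (mod 101)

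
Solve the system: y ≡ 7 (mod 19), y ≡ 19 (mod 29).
M = 19 × 29 = 551. M₁ = 29, y₁ ≡ 2 (mod 19). M₂ = 19, y₂ ≡ 26 (mod 29). y = 7×29×2 + 19×19×26 ≡ 425 (mod 551)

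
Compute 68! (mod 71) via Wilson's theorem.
(70)! = (68)! × (69) × (70) ≡ -1 (mod 71). So (68)! ≡ -1 × [(70)(69)]^(-1) ≡ 35 (mod 71)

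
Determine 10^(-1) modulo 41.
10^(-1) ≡ 37 (mod 41). Verification: 10 × 37 = 370 ≡ 1 (mod 41)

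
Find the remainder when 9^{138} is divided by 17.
By Fermat: 9^{16} ≡ 1 (mod 17). 138 = 8×16 + 10. So 9^{138} ≡ 9^{10} ≡ 13 (mod 17)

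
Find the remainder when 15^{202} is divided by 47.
By Fermat: 15^{46} ≡ 1 (mod 47). 202 = 4×46 + 18. So 15^{202} ≡ 15^{18} ≡ 12 (mod 47)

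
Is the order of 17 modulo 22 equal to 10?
Yes, ord_22(17) = 10.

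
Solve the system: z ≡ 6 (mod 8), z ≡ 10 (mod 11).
M = 8 × 11 = 88. M₁ = 11, y₁ ≡ 3 (mod 8). M₂ = 8, y₂ ≡ 7 (mod 11). z = 6×11×3 + 10×8×7 ≡ 54 (mod 88)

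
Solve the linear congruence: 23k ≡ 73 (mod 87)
41

Since gcd(23, 87) = 1 divides 73, a solution exists.
Multiply both sides by the inverse of 23 mod 87:
  23^(-1) mod 87 = 53
  x ≡ 53 × 73 ≡ 3869 ≡ 41 (mod 87)
Verification: 23 × 41 = 943 = 10 × 87 + 73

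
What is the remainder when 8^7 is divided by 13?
7 = 4 + 2 + 1 (binary 111). Repeated squaring mod 13: 8^1 ≡ 8; 8^2 ≡ 8² = 64 ≡ 12; 8^4 ≡ 12² = 144 ≡ 1. Multiply: 8^7 = 8^4 × 8^2 × 8^1 ≡ 1 × 12 × 8 (mod 13): 1 × 12 = 12 ≡ 12; 12 × 8 = 96 ≡ 5. So 8^7 ≡ 5 (mod 13).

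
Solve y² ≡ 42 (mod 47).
The square roots of 42 mod 47 are 18 and 29. Verify: 18² = 324 ≡ 42 (mod 47)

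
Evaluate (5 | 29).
(5/29) = 5^{14} mod 29 = 1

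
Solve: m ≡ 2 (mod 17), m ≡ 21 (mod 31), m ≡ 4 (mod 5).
M = 17 × 31 × 5 = 2635. M₁ = 155, y₁ ≡ 9 (mod 17). M₂ = 85, y₂ ≡ 27 (mod 31). M₃ = 527, y₃ ≡ 3 (mod 5). m = 2×155×9 + 21×85×27 + 4×527×3 ≡ 1974 (mod 2635)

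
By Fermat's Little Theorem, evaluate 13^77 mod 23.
By Fermat: 13^{22} ≡ 1 (mod 23). 77 = 3×22 + 11. So 13^{77} ≡ 13^{11} ≡ 1 (mod 23)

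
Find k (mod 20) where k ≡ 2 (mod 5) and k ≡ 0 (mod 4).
M = 5 × 4 = 20. M₁ = 4, y₁ ≡ 4 (mod 5). M₂ = 5, y₂ ≡ 1 (mod 4). k = 2×4×4 + 0×5×1 ≡ 12 (mod 20)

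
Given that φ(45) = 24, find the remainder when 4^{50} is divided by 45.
By Euler: 4^{24} ≡ 1 (mod 45) since gcd(4, 45) = 1. 50 = 2×24 + 2. So 4^{50} ≡ 4^{2} ≡ 16 (mod 45)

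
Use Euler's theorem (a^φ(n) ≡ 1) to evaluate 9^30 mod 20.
By Euler: 9^{8} ≡ 1 (mod 20) since gcd(9, 20) = 1. 30 = 3×8 + 6. So 9^{30} ≡ 9^{6} ≡ 1 (mod 20)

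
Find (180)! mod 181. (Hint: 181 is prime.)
By Wilson's theorem, (180)! ≡ -1 ≡ 180 (mod 181)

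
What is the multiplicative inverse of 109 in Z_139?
109^(-1) ≡ 88 (mod 139). Verification: 109 × 88 = 9592 ≡ 1 (mod 139)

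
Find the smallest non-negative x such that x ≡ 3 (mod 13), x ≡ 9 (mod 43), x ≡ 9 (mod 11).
1901

Using the Chinese Remainder Theorem:
M = product of moduli = 6149
For equation 1: M_1 = 473, 473 ≡ 5 (mod 13), inverse of 473 mod 13 is 8 (check: 5 × 8 = 40 ≡ 1 (mod 13))
For equation 2: M_2 = 143, 143 ≡ 14 (mod 43), inverse of 143 mod 43 is 40 (check: 14 × 40 = 560 ≡ 1 (mod 43))
For equation 3: M_3 = 559, 559 ≡ 9 (mod 11), inverse of 559 mod 11 is 5 (check: 9 × 5 = 45 ≡ 1 (mod 11))
Combine: x ≡ Σ r_i×M_i×(M_i⁻¹ mod m_i) = 3×473×8 + 9×143×40 + 9×559×5 = 11352 + 51480 + 25155 = 87987
87987 mod 6149 = 1901
x ≡ 1901 (mod 6149)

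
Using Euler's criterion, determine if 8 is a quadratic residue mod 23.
By Euler's criterion: 8^{11} ≡ 1 (mod 23). Since this equals 1, 8 is a QR.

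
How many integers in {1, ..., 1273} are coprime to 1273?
1188

Prime factorization: 1273 = 19 × 67
Using the formula φ(n) = n × Π(1 - 1/p) for each prime factor p:
φ(1273) = 1273 × (1 - 1/19) × (1 - 1/67)
φ(1273) = 1188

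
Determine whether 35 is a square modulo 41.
By Euler's criterion: 35^{20} ≡ 40 (mod 41). Since this equals -1 (≡ 40), 35 is not a QR.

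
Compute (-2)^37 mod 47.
Using repeated squaring. (-2) ≡ 45 (mod 47). 37 = 32 + 4 + 1 (binary 100101). Repeated squaring mod 47: 45^1 ≡ 45; 45^2 ≡ 45² = 2025 ≡ 4; 45^4 ≡ 4² = 16 ≡ 16; 45^8 ≡ 16² = 256 ≡ 21; 45^16 ≡ 21² = 441 ≡ 18; 45^32 ≡ 18² = 324 ≡ 42. Multiply: (-2)^37 ≡ 45^32 × 45^4 × 45^1 ≡ 42 × 16 × 45 (mod 47): 42 × 16 = 672 ≡ 14; 14 × 45 = 630 ≡ 19. So (-2)^37 ≡ 19 (mod 47).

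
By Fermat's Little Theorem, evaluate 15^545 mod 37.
By Fermat: 15^{36} ≡ 1 (mod 37). 545 ≡ 5 (mod 36). So 15^{545} ≡ 15^{5} ≡ 24 (mod 37)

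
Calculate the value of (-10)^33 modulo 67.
Using repeated squaring. (-10) ≡ 57 (mod 67). 33 = 32 + 1 (binary 100001). Repeated squaring mod 67: 57^1 ≡ 57; 57^2 ≡ 57² = 3249 ≡ 33; 57^4 ≡ 33² = 1089 ≡ 17; 57^8 ≡ 17² = 289 ≡ 21; 57^16 ≡ 21² = 441 ≡ 39; 57^32 ≡ 39² = 1521 ≡ 47. Multiply: (-10)^33 ≡ 57^32 × 57^1 ≡ 47 × 57 (mod 67): 47 × 57 = 2679 ≡ 66. So (-10)^33 ≡ 66 (mod 67).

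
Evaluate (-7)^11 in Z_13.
Using repeated squaring. (-7) ≡ 6 (mod 13). 11 = 8 + 2 + 1 (binary 1011). Repeated squaring mod 13: 6^1 ≡ 6; 6^2 ≡ 6² = 36 ≡ 10; 6^4 ≡ 10² = 100 ≡ 9; 6^8 ≡ 9² = 81 ≡ 3. Multiply: (-7)^11 ≡ 6^8 × 6^2 × 6^1 ≡ 3 × 10 × 6 (mod 13): 3 × 10 = 30 ≡ 4; 4 × 6 = 24 ≡ 11. So (-7)^11 ≡ 11 (mod 13).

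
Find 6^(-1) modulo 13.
11

Using Extended Euclidean Algorithm:
gcd(6, 13) = 1
Bezout coefficients: 6 × -2 + 13 × 1 = 1
So 6 × -2 ≡ 1 (mod 13)
The inverse is -2 mod 13 = 11
Verification: 6 × 11 = 66 = 5 × 13 + 1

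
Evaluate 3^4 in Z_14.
4 = 4 (binary 100). Repeated squaring mod 14: 3^1 ≡ 3; 3^2 ≡ 3² = 9 ≡ 9; 3^4 ≡ 9² = 81 ≡ 11. So 3^4 ≡ 11 (mod 14).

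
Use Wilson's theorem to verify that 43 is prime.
(42)! mod 43 = 42. Since this equals -1 (mod 43), Wilson confirms 43 is prime.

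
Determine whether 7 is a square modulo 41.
By Euler's criterion: 7^{20} ≡ 40 (mod 41). Since this equals -1 (≡ 40), 7 is not a QR.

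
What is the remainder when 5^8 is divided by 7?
8 = 8 (binary 1000). Repeated squaring mod 7: 5^1 ≡ 5; 5^2 ≡ 5² = 25 ≡ 4; 5^4 ≡ 4² = 16 ≡ 2; 5^8 ≡ 2² = 4 ≡ 4. So 5^8 ≡ 4 (mod 7).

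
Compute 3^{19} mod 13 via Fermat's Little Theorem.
3

By Fermat's Little Theorem, a^(p-1) ≡ 1 (mod p) for prime p and gcd(a, p) = 1
Here p = 13, so 3^12 ≡ 1 (mod 13)
We can reduce the exponent: 19 mod 12 = 7
So 3^19 ≡ 3^7 (mod 13)
Computing: 3^7 mod 13 = 3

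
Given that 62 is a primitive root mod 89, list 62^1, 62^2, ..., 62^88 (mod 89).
g^1, g^2, ..., g^{88} mod 89: {62, 17, 75, 22, 29, 18, 48, 39, 15, 40, 77, 57, 63, 79, 3, 8, 51, 47, 66, 87, 54, 55, 28, 45, 31, 53, 82, 11, 59, 9, 24, 64, 52, 20, 83, 73, 76, 84, 46, 4, 70, 68, 33, 88, 27, 72, 14, 67, 60, 71, 41, 50, 74, 49, 12, 32, 26, 10, 86, 81, 38, 42, 23, 2, 35, 34, 61, 44, 58, 36, 7, 78, 30, 80, 65, 25, 37, 69, 6, 16, 13, 5, 43, 85, 19, 21, 56, 1}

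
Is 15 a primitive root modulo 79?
No

To verify, check if 15^(78/q) ≢ 1 (mod 79) for each prime divisor q of 78
Divisors of 78 = 78: [1, 2, 3, 6, 13, 26, 39, 78]
  15^(78/2) = 15^39 ≡ 78 (mod 79)
  15^(78/3) = 15^26 ≡ 1 (mod 79)
  15^(78/13) = 15^6 ≡ 10 (mod 79)
Conclusion: 15 is not a primitive root modulo 79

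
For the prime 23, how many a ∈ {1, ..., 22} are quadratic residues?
For prime 23, there are (p-1)/2 = (23-1)/2 = 11 quadratic residues (excluding 0).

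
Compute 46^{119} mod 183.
4

Using successive squaring:
Binary expansion of 119: 1110111
Powers of 46 mod 183 (each is the square of the previous):
  46^1 ≡ 46 (mod 183)
  46^2 ≡ 46² = 2116 ≡ 103 (mod 183)
  46^4 ≡ 103² = 10609 ≡ 178 (mod 183)
  46^8 ≡ 178² = 31684 ≡ 25 (mod 183)
  46^16 ≡ 25² = 625 ≡ 76 (mod 183)
  46^32 ≡ 76² = 5776 ≡ 103 (mod 183)
  46^64 ≡ 103² = 10609 ≡ 178 (mod 183)
119 = 64 + 32 + 16 + 4 + 2 + 1, so 46^119 = 46^64 × 46^32 × 46^16 × 46^4 × 46^2 × 46^1 ≡ 178 × 103 × 76 × 178 × 103 × 46 (mod 183)
Multiplying step by step:
  178 × 103 = 18334 ≡ 34 (mod 183)
  34 × 76 = 2584 ≡ 22 (mod 183)
  22 × 178 = 3916 ≡ 73 (mod 183)
  73 × 103 = 7519 ≡ 16 (mod 183)
  16 × 46 = 736 ≡ 4 (mod 183)
Result: 46^119 ≡ 4 (mod 183)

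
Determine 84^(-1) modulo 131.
84^(-1) ≡ 39 (mod 131). Verification: 84 × 39 = 3276 ≡ 1 (mod 131)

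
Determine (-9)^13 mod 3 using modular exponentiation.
Using repeated squaring. (-9) ≡ 0 (mod 3). 13 = 8 + 4 + 1 (binary 1101). Repeated squaring mod 3: 0^1 ≡ 0; 0^2 ≡ 0² = 0 ≡ 0; 0^4 ≡ 0² = 0 ≡ 0; 0^8 ≡ 0² = 0 ≡ 0. Multiply: (-9)^13 ≡ 0^8 × 0^4 × 0^1 ≡ 0 × 0 × 0 (mod 3): 0 × 0 = 0 ≡ 0; 0 × 0 = 0 ≡ 0. So (-9)^13 ≡ 0 (mod 3).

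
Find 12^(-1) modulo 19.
8

Using Extended Euclidean Algorithm:
gcd(12, 19) = 1
Bezout coefficients: 12 × 8 + 19 × -5 = 1
So 12 × 8 ≡ 1 (mod 19)
The inverse is 8 mod 19 = 8
Verification: 12 × 8 = 96 = 5 × 19 + 1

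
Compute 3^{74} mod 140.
9

Using successive squaring:
Binary expansion of 74: 1001010
Powers of 3 mod 140 (each is the square of the previous):
  3^1 ≡ 3 (mod 140)
  3^2 ≡ 3² = 9 ≡ 9 (mod 140)
  3^4 ≡ 9² = 81 ≡ 81 (mod 140)
  3^8 ≡ 81² = 6561 ≡ 121 (mod 140)
  3^16 ≡ 121² = 14641 ≡ 81 (mod 140)
  3^32 ≡ 81² = 6561 ≡ 121 (mod 140)
  3^64 ≡ 121² = 14641 ≡ 81 (mod 140)
74 = 64 + 8 + 2, so 3^74 = 3^64 × 3^8 × 3^2 ≡ 81 × 121 × 9 (mod 140)
Multiplying step by step:
  81 × 121 = 9801 ≡ 1 (mod 140)
  1 × 9 = 9 ≡ 9 (mod 140)
Result: 3^74 ≡ 9 (mod 140)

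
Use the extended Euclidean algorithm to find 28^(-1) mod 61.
Extended GCD: 28(24) + 61(-11) = 1. So 28^(-1) ≡ 24 ≡ 24 (mod 61). Verify: 28 × 24 = 672 ≡ 1 (mod 61)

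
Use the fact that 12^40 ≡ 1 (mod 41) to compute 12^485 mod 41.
By Fermat: 12^{40} ≡ 1 (mod 41). 485 ≡ 5 (mod 40). So 12^{485} ≡ 12^{5} ≡ 3 (mod 41)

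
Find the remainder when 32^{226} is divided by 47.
By Fermat: 32^{46} ≡ 1 (mod 47). 226 = 4×46 + 42. So 32^{226} ≡ 32^{42} ≡ 8 (mod 47)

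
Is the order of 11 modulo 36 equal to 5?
No, the actual order is 6, not 5.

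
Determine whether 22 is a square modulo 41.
By Euler's criterion: 22^{20} ≡ 40 (mod 41). Since this equals -1 (≡ 40), 22 is not a QR.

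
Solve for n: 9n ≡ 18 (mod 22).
2

Since gcd(9, 22) = 1 divides 18, a solution exists.
Multiply both sides by the inverse of 9 mod 22:
  9^(-1) mod 22 = 5
  x ≡ 5 × 18 ≡ 90 ≡ 2 (mod 22)
Verification: 9 × 2 = 18 = 0 × 22 + 18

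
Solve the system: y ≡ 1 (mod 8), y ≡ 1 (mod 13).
M = 8 × 13 = 104. M₁ = 13, y₁ ≡ 5 (mod 8). M₂ = 8, y₂ ≡ 5 (mod 13). y = 1×13×5 + 1×8×5 ≡ 1 (mod 104)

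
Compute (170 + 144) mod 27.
17

(170 + 144) = 314
314 mod 27 = 17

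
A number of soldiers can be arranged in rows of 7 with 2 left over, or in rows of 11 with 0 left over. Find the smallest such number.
M = 7 × 11 = 77. M₁ = 11, y₁ ≡ 2 (mod 7). M₂ = 7, y₂ ≡ 8 (mod 11). y = 2×11×2 + 0×7×8 ≡ 44 (mod 77). The smallest positive such number is 44.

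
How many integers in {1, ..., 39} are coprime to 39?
24

Prime factorization: 39 = 3 × 13
Using the formula φ(n) = n × Π(1 - 1/p) for each prime factor p:
φ(39) = 39 × (1 - 1/3) × (1 - 1/13)
φ(39) = 24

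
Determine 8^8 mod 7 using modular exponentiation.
8 ≡ 1 (mod 7). 8 = 8 (binary 1000). Repeated squaring mod 7: 1^1 ≡ 1; 1^2 ≡ 1² = 1 ≡ 1; 1^4 ≡ 1² = 1 ≡ 1; 1^8 ≡ 1² = 1 ≡ 1. So 8^8 ≡ 1 (mod 7).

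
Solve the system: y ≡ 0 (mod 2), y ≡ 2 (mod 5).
M = 2 × 5 = 10. M₁ = 5, y₁ ≡ 1 (mod 2). M₂ = 2, y₂ ≡ 3 (mod 5). y = 0×5×1 + 2×2×3 ≡ 2 (mod 10)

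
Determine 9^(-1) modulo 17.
9^(-1) ≡ 2 (mod 17). Verification: 9 × 2 = 18 ≡ 1 (mod 17)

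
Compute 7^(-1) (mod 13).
2

Using Extended Euclidean Algorithm:
gcd(7, 13) = 1
Bezout coefficients: 7 × 2 + 13 × -1 = 1
So 7 × 2 ≡ 1 (mod 13)
The inverse is 2 mod 13 = 2
Verification: 7 × 2 = 14 = 1 × 13 + 1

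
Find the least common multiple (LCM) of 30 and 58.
870

First find GCD(30, 58) using the Euclidean algorithm:
30 = 0 × 58 + 30
58 = 1 × 30 + 28
30 = 1 × 28 + 2
28 = 14 × 2 + 0
GCD(30, 58) = 2

LCM formula: LCM(a, b) = (a × b) / GCD(a, b)
LCM(30, 58) = (30 × 58) / 2
LCM(30, 58) = 1740 / 2
LCM(30, 58) = 870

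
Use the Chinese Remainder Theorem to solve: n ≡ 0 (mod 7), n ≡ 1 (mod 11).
56

Using the Chinese Remainder Theorem:
M = product of moduli = 77
For equation 1: M_1 = 11, 11 ≡ 4 (mod 7), inverse of 11 mod 7 is 2 (check: 4 × 2 = 8 ≡ 1 (mod 7))
For equation 2: M_2 = 7, 7 ≡ 7 (mod 11), inverse of 7 mod 11 is 8 (check: 7 × 8 = 56 ≡ 1 (mod 11))
Combine: n ≡ Σ r_i×M_i×(M_i⁻¹ mod m_i) = 0×11×2 + 1×7×8 = 0 + 56 = 56
56 mod 77 = 56
n ≡ 56 (mod 77)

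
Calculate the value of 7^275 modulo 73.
Using Fermat: 7^{72} ≡ 1 (mod 73). 275 ≡ 59 (mod 72). So 7^{275} ≡ 7^{59} ≡ 52 (mod 73)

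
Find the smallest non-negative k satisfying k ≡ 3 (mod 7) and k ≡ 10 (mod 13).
M = 7 × 13 = 91. M₁ = 13, y₁ ≡ 6 (mod 7). M₂ = 7, y₂ ≡ 2 (mod 13). k = 3×13×6 + 10×7×2 ≡ 10 (mod 91)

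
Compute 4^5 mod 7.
5 = 4 + 1 (binary 101). Repeated squaring mod 7: 4^1 ≡ 4; 4^2 ≡ 4² = 16 ≡ 2; 4^4 ≡ 2² = 4 ≡ 4. Multiply: 4^5 = 4^4 × 4^1 ≡ 4 × 4 (mod 7): 4 × 4 = 16 ≡ 2. So 4^5 ≡ 2 (mod 7).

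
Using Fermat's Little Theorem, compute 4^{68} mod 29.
20

By Fermat's Little Theorem, a^(p-1) ≡ 1 (mod p) for prime p and gcd(a, p) = 1
Here p = 29, so 4^28 ≡ 1 (mod 29)
We can reduce the exponent: 68 mod 28 = 12
So 4^68 ≡ 4^12 (mod 29)
Computing: 4^12 mod 29 = 20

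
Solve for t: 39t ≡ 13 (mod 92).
31

Since gcd(39, 92) = 1 divides 13, a solution exists.
Multiply both sides by the inverse of 39 mod 92:
  39^(-1) mod 92 = 59
  x ≡ 59 × 13 ≡ 767 ≡ 31 (mod 92)
Verification: 39 × 31 = 1209 = 13 × 92 + 13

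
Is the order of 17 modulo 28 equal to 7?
No, the actual order is 6, not 7.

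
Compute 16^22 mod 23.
Using Fermat: 16^{22} ≡ 1 (mod 23). 22 ≡ 0 (mod 22). So 16^{22} ≡ 16^{0} ≡ 1 (mod 23)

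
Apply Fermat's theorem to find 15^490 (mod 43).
By Fermat: 15^{42} ≡ 1 (mod 43). 490 ≡ 28 (mod 42). So 15^{490} ≡ 15^{28} ≡ 36 (mod 43)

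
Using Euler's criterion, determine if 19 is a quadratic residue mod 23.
By Euler's criterion: 19^{11} ≡ 22 (mod 23). Since this equals -1 (≡ 22), 19 is not a QR.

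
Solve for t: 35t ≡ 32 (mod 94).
60

Since gcd(35, 94) = 1 divides 32, a solution exists.
Multiply both sides by the inverse of 35 mod 94:
  35^(-1) mod 94 = 43
  x ≡ 43 × 32 ≡ 1376 ≡ 60 (mod 94)
Verification: 35 × 60 = 2100 = 22 × 94 + 32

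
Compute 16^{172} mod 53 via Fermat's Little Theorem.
15

By Fermat's Little Theorem, a^(p-1) ≡ 1 (mod p) for prime p and gcd(a, p) = 1
Here p = 53, so 16^52 ≡ 1 (mod 53)
We can reduce the exponent: 172 mod 52 = 16
So 16^172 ≡ 16^16 (mod 53)
Computing: 16^16 mod 53 = 15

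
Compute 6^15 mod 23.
Using repeated squaring. 15 = 8 + 4 + 2 + 1 (binary 1111). Repeated squaring mod 23: 6^1 ≡ 6; 6^2 ≡ 6² = 36 ≡ 13; 6^4 ≡ 13² = 169 ≡ 8; 6^8 ≡ 8² = 64 ≡ 18. Multiply: 6^15 = 6^8 × 6^4 × 6^2 × 6^1 ≡ 18 × 8 × 13 × 6 (mod 23): 18 × 8 = 144 ≡ 6; 6 × 13 = 78 ≡ 9; 9 × 6 = 54 ≡ 8. So 6^15 ≡ 8 (mod 23).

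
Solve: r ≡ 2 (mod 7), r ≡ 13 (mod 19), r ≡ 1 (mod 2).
M = 7 × 19 × 2 = 266. M₁ = 38, y₁ ≡ 5 (mod 7). M₂ = 14, y₂ ≡ 15 (mod 19). M₃ = 133, y₃ ≡ 1 (mod 2). r = 2×38×5 + 13×14×15 + 1×133×1 ≡ 51 (mod 266)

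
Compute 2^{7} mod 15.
8

Using successive squaring:
Binary expansion of 7: 111
Powers of 2 mod 15 (each is the square of the previous):
  2^1 ≡ 2 (mod 15)
  2^2 ≡ 2² = 4 ≡ 4 (mod 15)
  2^4 ≡ 4² = 16 ≡ 1 (mod 15)
7 = 4 + 2 + 1, so 2^7 = 2^4 × 2^2 × 2^1 ≡ 1 × 4 × 2 (mod 15)
Multiplying step by step:
  1 × 4 = 4 ≡ 4 (mod 15)
  4 × 2 = 8 ≡ 8 (mod 15)
Result: 2^7 ≡ 8 (mod 15)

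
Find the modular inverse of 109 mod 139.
109^(-1) ≡ 88 (mod 139). Verification: 109 × 88 = 9592 ≡ 1 (mod 139)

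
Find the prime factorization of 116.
2^2 × 29

Divide by primes starting from smallest:
116 ÷ 2 = 58
58 ÷ 2 = 29
29 ÷ 29 = 1

116 = 2^2 × 29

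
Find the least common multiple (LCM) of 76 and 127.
9652

First find GCD(76, 127) using the Euclidean algorithm:
76 = 0 × 127 + 76
127 = 1 × 76 + 51
76 = 1 × 51 + 25
51 = 2 × 25 + 1
25 = 25 × 1 + 0
GCD(76, 127) = 1

LCM formula: LCM(a, b) = (a × b) / GCD(a, b)
LCM(76, 127) = (76 × 127) / 1
LCM(76, 127) = 9652 / 1
LCM(76, 127) = 9652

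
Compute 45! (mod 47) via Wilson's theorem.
(46)! = (45)! × (46) ≡ -1 (mod 47). So (45)! ≡ -1 × (46)^(-1) ≡ (-1)×(-1) = 1 (mod 47)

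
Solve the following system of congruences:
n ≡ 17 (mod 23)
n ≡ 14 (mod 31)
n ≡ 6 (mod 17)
10988

Using the Chinese Remainder Theorem:
M = product of moduli = 12121
For equation 1: M_1 = 527, 527 ≡ 21 (mod 23), inverse of 527 mod 23 is 11 (check: 21 × 11 = 231 ≡ 1 (mod 23))
For equation 2: M_2 = 391, 391 ≡ 19 (mod 31), inverse of 391 mod 31 is 18 (check: 19 × 18 = 342 ≡ 1 (mod 31))
For equation 3: M_3 = 713, 713 ≡ 16 (mod 17), inverse of 713 mod 17 is 16 (check: 16 × 16 = 256 ≡ 1 (mod 17))
Combine: n ≡ Σ r_i×M_i×(M_i⁻¹ mod m_i) = 17×527×11 + 14×391×18 + 6×713×16 = 98549 + 98532 + 68448 = 265529
265529 mod 12121 = 10988
n ≡ 10988 (mod 12121)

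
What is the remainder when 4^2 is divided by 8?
2 = 2 (binary 10). Repeated squaring mod 8: 4^1 ≡ 4; 4^2 ≡ 4² = 16 ≡ 0. So 4^2 ≡ 0 (mod 8).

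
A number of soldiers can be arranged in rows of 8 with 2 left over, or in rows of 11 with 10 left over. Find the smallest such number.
M = 8 × 11 = 88. M₁ = 11, y₁ ≡ 3 (mod 8). M₂ = 8, y₂ ≡ 7 (mod 11). y = 2×11×3 + 10×8×7 ≡ 10 (mod 88). The smallest positive such number is 10.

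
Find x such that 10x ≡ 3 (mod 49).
15

Since gcd(10, 49) = 1 divides 3, a solution exists.
Multiply both sides by the inverse of 10 mod 49:
  10^(-1) mod 49 = 5
  x ≡ 5 × 3 ≡ 15 ≡ 15 (mod 49)
Verification: 10 × 15 = 150 = 3 × 49 + 3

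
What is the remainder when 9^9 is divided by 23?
9 = 8 + 1 (binary 1001). Repeated squaring mod 23: 9^1 ≡ 9; 9^2 ≡ 9² = 81 ≡ 12; 9^4 ≡ 12² = 144 ≡ 6; 9^8 ≡ 6² = 36 ≡ 13. Multiply: 9^9 = 9^8 × 9^1 ≡ 13 × 9 (mod 23): 13 × 9 = 117 ≡ 2. So 9^9 ≡ 2 (mod 23).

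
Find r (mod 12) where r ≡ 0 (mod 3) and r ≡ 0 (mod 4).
M = 3 × 4 = 12. M₁ = 4, y₁ ≡ 1 (mod 3). M₂ = 3, y₂ ≡ 3 (mod 4). r = 0×4×1 + 0×3×3 ≡ 0 (mod 12)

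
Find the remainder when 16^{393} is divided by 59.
By Fermat: 16^{58} ≡ 1 (mod 59). 393 = 6×58 + 45. So 16^{393} ≡ 16^{45} ≡ 5 (mod 59)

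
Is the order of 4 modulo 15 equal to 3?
No, the actual order is 2, not 3.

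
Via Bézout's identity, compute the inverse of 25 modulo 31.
Extended GCD: 25(5) + 31(-4) = 1. So 25^(-1) ≡ 5 ≡ 5 (mod 31). Verify: 25 × 5 = 125 ≡ 1 (mod 31)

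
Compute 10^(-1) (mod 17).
10^(-1) ≡ 12 (mod 17). Verification: 10 × 12 = 120 ≡ 1 (mod 17)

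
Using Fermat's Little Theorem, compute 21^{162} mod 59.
48

By Fermat's Little Theorem, a^(p-1) ≡ 1 (mod p) for prime p and gcd(a, p) = 1
Here p = 59, so 21^58 ≡ 1 (mod 59)
We can reduce the exponent: 162 mod 58 = 46
So 21^162 ≡ 21^46 (mod 59)
Computing: 21^46 mod 59 = 48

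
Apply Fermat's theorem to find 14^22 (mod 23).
By Fermat's Little Theorem, 14^{22} ≡ 1 (mod 23) since 23 is prime and gcd(14, 23) = 1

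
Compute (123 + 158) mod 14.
1

(123 + 158) = 281
281 mod 14 = 1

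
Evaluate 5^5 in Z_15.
5 = 4 + 1 (binary 101). Repeated squaring mod 15: 5^1 ≡ 5; 5^2 ≡ 5² = 25 ≡ 10; 5^4 ≡ 10² = 100 ≡ 10. Multiply: 5^5 = 5^4 × 5^1 ≡ 10 × 5 (mod 15): 10 × 5 = 50 ≡ 5. So 5^5 ≡ 5 (mod 15).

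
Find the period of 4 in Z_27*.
Powers of 4 mod 27: 4^1≡4, 4^2≡16, 4^3≡10, 4^4≡13, 4^5≡25, 4^6≡19, 4^7≡22, 4^8≡7, 4^9≡1. Order = 9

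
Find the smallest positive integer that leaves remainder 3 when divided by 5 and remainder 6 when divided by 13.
M = 5 × 13 = 65. M₁ = 13, y₁ ≡ 2 (mod 5). M₂ = 5, y₂ ≡ 8 (mod 13). n = 3×13×2 + 6×5×8 ≡ 58 (mod 65). The smallest positive such number is 58.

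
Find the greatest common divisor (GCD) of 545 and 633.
1

Using the Euclidean algorithm:
545 = 0 × 633 + 545
633 = 1 × 545 + 88
545 = 6 × 88 + 17
88 = 5 × 17 + 3
17 = 5 × 3 + 2
3 = 1 × 2 + 1
2 = 2 × 1 + 0

GCD(545, 633) = 1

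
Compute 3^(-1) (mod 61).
41

Using Extended Euclidean Algorithm:
gcd(3, 61) = 1
Bezout coefficients: 3 × -20 + 61 × 1 = 1
So 3 × -20 ≡ 1 (mod 61)
The inverse is -20 mod 61 = 41
Verification: 3 × 41 = 123 = 2 × 61 + 1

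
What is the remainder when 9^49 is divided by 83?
Using repeated squaring. 49 = 32 + 16 + 1 (binary 110001). Repeated squaring mod 83: 9^1 ≡ 9; 9^2 ≡ 9² = 81 ≡ 81; 9^4 ≡ 81² = 6561 ≡ 4; 9^8 ≡ 4² = 16 ≡ 16; 9^16 ≡ 16² = 256 ≡ 7; 9^32 ≡ 7² = 49 ≡ 49. Multiply: 9^49 = 9^32 × 9^16 × 9^1 ≡ 49 × 7 × 9 (mod 83): 49 × 7 = 343 ≡ 11; 11 × 9 = 99 ≡ 16. So 9^49 ≡ 16 (mod 83).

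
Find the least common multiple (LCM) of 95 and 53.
5035

First find GCD(95, 53) using the Euclidean algorithm:
95 = 1 × 53 + 42
53 = 1 × 42 + 11
42 = 3 × 11 + 9
11 = 1 × 9 + 2
9 = 4 × 2 + 1
2 = 2 × 1 + 0
GCD(95, 53) = 1

LCM formula: LCM(a, b) = (a × b) / GCD(a, b)
LCM(95, 53) = (95 × 53) / 1
LCM(95, 53) = 5035 / 1
LCM(95, 53) = 5035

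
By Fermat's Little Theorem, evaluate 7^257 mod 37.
By Fermat: 7^{36} ≡ 1 (mod 37). 257 = 7×36 + 5. So 7^{257} ≡ 7^{5} ≡ 9 (mod 37)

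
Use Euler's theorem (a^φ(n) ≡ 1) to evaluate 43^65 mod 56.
By Euler: 43^{24} ≡ 1 (mod 56) since gcd(43, 56) = 1. 65 = 2×24 + 17. So 43^{65} ≡ 43^{17} ≡ 43 (mod 56)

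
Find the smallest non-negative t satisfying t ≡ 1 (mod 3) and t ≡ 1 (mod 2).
M = 3 × 2 = 6. M₁ = 2, y₁ ≡ 2 (mod 3). M₂ = 3, y₂ ≡ 1 (mod 2). t = 1×2×2 + 1×3×1 ≡ 1 (mod 6)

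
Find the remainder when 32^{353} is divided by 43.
By Fermat: 32^{42} ≡ 1 (mod 43). 353 = 8×42 + 17. So 32^{353} ≡ 32^{17} ≡ 2 (mod 43)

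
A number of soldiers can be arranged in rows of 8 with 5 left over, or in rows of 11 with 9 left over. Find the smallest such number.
M = 8 × 11 = 88. M₁ = 11, y₁ ≡ 3 (mod 8). M₂ = 8, y₂ ≡ 7 (mod 11). t = 5×11×3 + 9×8×7 ≡ 53 (mod 88). The smallest positive such number is 53.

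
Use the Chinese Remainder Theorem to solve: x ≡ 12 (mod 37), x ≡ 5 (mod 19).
271

Using the Chinese Remainder Theorem:
M = product of moduli = 703
For equation 1: M_1 = 19, 19 ≡ 19 (mod 37), inverse of 19 mod 37 is 2 (check: 19 × 2 = 38 ≡ 1 (mod 37))
For equation 2: M_2 = 37, 37 ≡ 18 (mod 19), inverse of 37 mod 19 is 18 (check: 18 × 18 = 324 ≡ 1 (mod 19))
Combine: x ≡ Σ r_i×M_i×(M_i⁻¹ mod m_i) = 12×19×2 + 5×37×18 = 456 + 3330 = 3786
3786 mod 703 = 271
x ≡ 271 (mod 703)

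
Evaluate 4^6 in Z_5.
6 = 4 + 2 (binary 110). Repeated squaring mod 5: 4^1 ≡ 4; 4^2 ≡ 4² = 16 ≡ 1; 4^4 ≡ 1² = 1 ≡ 1. Multiply: 4^6 = 4^4 × 4^2 ≡ 1 × 1 (mod 5): 1 × 1 = 1 ≡ 1. So 4^6 ≡ 1 (mod 5).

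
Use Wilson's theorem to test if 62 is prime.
(61)! mod 62 = 0. Since 0 ≢ -1 (mod 62), 62 is not prime.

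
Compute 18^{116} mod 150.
126

Using successive squaring:
Binary expansion of 116: 1110100
Powers of 18 mod 150 (each is the square of the previous):
  18^1 ≡ 18 (mod 150)
  18^2 ≡ 18² = 324 ≡ 24 (mod 150)
  18^4 ≡ 24² = 576 ≡ 126 (mod 150)
  18^8 ≡ 126² = 15876 ≡ 126 (mod 150)
  18^16 ≡ 126² = 15876 ≡ 126 (mod 150)
  18^32 ≡ 126² = 15876 ≡ 126 (mod 150)
  18^64 ≡ 126² = 15876 ≡ 126 (mod 150)
116 = 64 + 32 + 16 + 4, so 18^116 = 18^64 × 18^32 × 18^16 × 18^4 ≡ 126 × 126 × 126 × 126 (mod 150)
Multiplying step by step:
  126 × 126 = 15876 ≡ 126 (mod 150)
  126 × 126 = 15876 ≡ 126 (mod 150)
  126 × 126 = 15876 ≡ 126 (mod 150)
Result: 18^116 ≡ 126 (mod 150)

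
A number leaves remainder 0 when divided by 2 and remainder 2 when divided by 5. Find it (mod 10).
M = 2 × 5 = 10. M₁ = 5, y₁ ≡ 1 (mod 2). M₂ = 2, y₂ ≡ 3 (mod 5). k = 0×5×1 + 2×2×3 ≡ 2 (mod 10)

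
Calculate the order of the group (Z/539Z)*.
420

Prime factorization: 539 = 7^2 × 11
Using the formula φ(n) = n × Π(1 - 1/p) for each prime factor p:
φ(539) = 539 × (1 - 1/7) × (1 - 1/11)
φ(539) = 420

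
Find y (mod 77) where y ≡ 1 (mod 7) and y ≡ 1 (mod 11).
M = 7 × 11 = 77. M₁ = 11, y₁ ≡ 2 (mod 7). M₂ = 7, y₂ ≡ 8 (mod 11). y = 1×11×2 + 1×7×8 ≡ 1 (mod 77)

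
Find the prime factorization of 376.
2^3 × 47

Divide by primes starting from smallest:
376 ÷ 2 = 188
188 ÷ 2 = 94
94 ÷ 2 = 47
47 ÷ 47 = 1

376 = 2^3 × 47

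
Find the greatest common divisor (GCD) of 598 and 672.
2

Using the Euclidean algorithm:
598 = 0 × 672 + 598
672 = 1 × 598 + 74
598 = 8 × 74 + 6
74 = 12 × 6 + 2
6 = 3 × 2 + 0

GCD(598, 672) = 2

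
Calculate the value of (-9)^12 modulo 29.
Using repeated squaring. (-9) ≡ 20 (mod 29). 12 = 8 + 4 (binary 1100). Repeated squaring mod 29: 20^1 ≡ 20; 20^2 ≡ 20² = 400 ≡ 23; 20^4 ≡ 23² = 529 ≡ 7; 20^8 ≡ 7² = 49 ≡ 20. Multiply: (-9)^12 ≡ 20^8 × 20^4 ≡ 20 × 7 (mod 29): 20 × 7 = 140 ≡ 24. So (-9)^12 ≡ 24 (mod 29).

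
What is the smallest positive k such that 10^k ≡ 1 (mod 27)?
Powers of 10 mod 27: 10^1≡10, 10^2≡19, 10^3≡1. Order = 3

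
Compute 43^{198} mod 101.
88

Using successive squaring:
Binary expansion of 198: 11000110
Powers of 43 mod 101 (each is the square of the previous):
  43^1 ≡ 43 (mod 101)
  43^2 ≡ 43² = 1849 ≡ 31 (mod 101)
  43^4 ≡ 31² = 961 ≡ 52 (mod 101)
  43^8 ≡ 52² = 2704 ≡ 78 (mod 101)
  43^16 ≡ 78² = 6084 ≡ 24 (mod 101)
  43^32 ≡ 24² = 576 ≡ 71 (mod 101)
  43^64 ≡ 71² = 5041 ≡ 92 (mod 101)
  43^128 ≡ 92² = 8464 ≡ 81 (mod 101)
198 = 128 + 64 + 4 + 2, so 43^198 = 43^128 × 43^64 × 43^4 × 43^2 ≡ 81 × 92 × 52 × 31 (mod 101)
Multiplying step by step:
  81 × 92 = 7452 ≡ 79 (mod 101)
  79 × 52 = 4108 ≡ 68 (mod 101)
  68 × 31 = 2108 ≡ 88 (mod 101)
Result: 43^198 ≡ 88 (mod 101)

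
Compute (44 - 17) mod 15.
12

(44 - 17) = 27
27 mod 15 = 12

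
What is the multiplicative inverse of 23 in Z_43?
15

Using Extended Euclidean Algorithm:
gcd(23, 43) = 1
Bezout coefficients: 23 × 15 + 43 × -8 = 1
So 23 × 15 ≡ 1 (mod 43)
The inverse is 15 mod 43 = 15
Verification: 23 × 15 = 345 = 8 × 43 + 1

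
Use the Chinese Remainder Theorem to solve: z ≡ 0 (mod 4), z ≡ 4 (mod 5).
M = 4 × 5 = 20. M₁ = 5, y₁ ≡ 1 (mod 4). M₂ = 4, y₂ ≡ 4 (mod 5). z = 0×5×1 + 4×4×4 ≡ 4 (mod 20)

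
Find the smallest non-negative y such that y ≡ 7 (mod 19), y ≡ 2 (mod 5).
7

Using the Chinese Remainder Theorem:
M = product of moduli = 95
For equation 1: M_1 = 5, 5 ≡ 5 (mod 19), inverse of 5 mod 19 is 4 (check: 5 × 4 = 20 ≡ 1 (mod 19))
For equation 2: M_2 = 19, 19 ≡ 4 (mod 5), inverse of 19 mod 5 is 4 (check: 4 × 4 = 16 ≡ 1 (mod 5))
Combine: y ≡ Σ r_i×M_i×(M_i⁻¹ mod m_i) = 7×5×4 + 2×19×4 = 140 + 152 = 292
292 mod 95 = 7
y ≡ 7 (mod 95)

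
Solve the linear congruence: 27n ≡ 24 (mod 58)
46

Since gcd(27, 58) = 1 divides 24, a solution exists.
Multiply both sides by the inverse of 27 mod 58:
  27^(-1) mod 58 = 43
  x ≡ 43 × 24 ≡ 1032 ≡ 46 (mod 58)
Verification: 27 × 46 = 1242 = 21 × 58 + 24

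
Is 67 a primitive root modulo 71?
Yes

To verify, check if 67^(70/q) ≢ 1 (mod 71) for each prime divisor q of 70
Divisors of 70 = 70: [1, 2, 5, 7, 10, 14, 35, 70]
  67^(70/2) = 67^35 ≡ 70 (mod 71)
  67^(70/5) = 67^14 ≡ 5 (mod 71)
  67^(70/7) = 67^10 ≡ 48 (mod 71)
Conclusion: 67 is a primitive root modulo 71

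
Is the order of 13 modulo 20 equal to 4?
Yes, ord_20(13) = 4.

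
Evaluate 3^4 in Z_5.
4 = 4 (binary 100). Repeated squaring mod 5: 3^1 ≡ 3; 3^2 ≡ 3² = 9 ≡ 4; 3^4 ≡ 4² = 16 ≡ 1. So 3^4 ≡ 1 (mod 5).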